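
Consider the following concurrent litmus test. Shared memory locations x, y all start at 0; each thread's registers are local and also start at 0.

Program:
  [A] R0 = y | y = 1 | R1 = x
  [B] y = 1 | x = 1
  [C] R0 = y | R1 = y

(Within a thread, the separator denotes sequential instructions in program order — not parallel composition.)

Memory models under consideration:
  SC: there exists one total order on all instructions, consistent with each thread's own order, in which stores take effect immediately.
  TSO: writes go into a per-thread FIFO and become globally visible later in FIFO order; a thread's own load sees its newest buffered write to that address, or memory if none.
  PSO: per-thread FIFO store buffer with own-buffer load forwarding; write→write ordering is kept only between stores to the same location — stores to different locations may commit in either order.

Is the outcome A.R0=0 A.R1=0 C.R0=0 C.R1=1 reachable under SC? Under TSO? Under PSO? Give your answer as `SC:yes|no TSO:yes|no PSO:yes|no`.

outcome vector order: (A.R0,A.R1,C.R0,C.R1)
SC: 12 outcomes — {<0 0 0 0>; <0 0 0 1>; <0 0 1 1>; <0 1 0 0>; <0 1 0 1>; <0 1 1 1>; <1 0 0 0>; <1 0 0 1>; <1 0 1 1>; <1 1 0 0>; <1 1 0 1>; <1 1 1 1>}
TSO: 12 outcomes — {<0 0 0 0>; <0 0 0 1>; <0 0 1 1>; <0 1 0 0>; <0 1 0 1>; <0 1 1 1>; <1 0 0 0>; <1 0 0 1>; <1 0 1 1>; <1 1 0 0>; <1 1 0 1>; <1 1 1 1>}
PSO: 12 outcomes — {<0 0 0 0>; <0 0 0 1>; <0 0 1 1>; <0 1 0 0>; <0 1 0 1>; <0 1 1 1>; <1 0 0 0>; <1 0 0 1>; <1 0 1 1>; <1 1 0 0>; <1 1 0 1>; <1 1 1 1>}
target <0 0 0 1> ∈ {SC,TSO,PSO}

SC:yes TSO:yes PSO:yes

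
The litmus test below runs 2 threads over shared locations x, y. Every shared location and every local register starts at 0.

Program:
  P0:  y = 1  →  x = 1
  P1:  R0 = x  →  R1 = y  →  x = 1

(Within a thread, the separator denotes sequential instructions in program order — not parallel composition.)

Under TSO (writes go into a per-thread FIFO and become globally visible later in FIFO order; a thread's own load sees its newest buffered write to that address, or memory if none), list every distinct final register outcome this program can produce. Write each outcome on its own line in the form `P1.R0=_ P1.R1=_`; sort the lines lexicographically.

P1.R0=0 P1.R1=0
P1.R0=0 P1.R1=1
P1.R0=1 P1.R1=1

outcome vector order: (P1.R0,P1.R1)
|TSO outcomes| = 3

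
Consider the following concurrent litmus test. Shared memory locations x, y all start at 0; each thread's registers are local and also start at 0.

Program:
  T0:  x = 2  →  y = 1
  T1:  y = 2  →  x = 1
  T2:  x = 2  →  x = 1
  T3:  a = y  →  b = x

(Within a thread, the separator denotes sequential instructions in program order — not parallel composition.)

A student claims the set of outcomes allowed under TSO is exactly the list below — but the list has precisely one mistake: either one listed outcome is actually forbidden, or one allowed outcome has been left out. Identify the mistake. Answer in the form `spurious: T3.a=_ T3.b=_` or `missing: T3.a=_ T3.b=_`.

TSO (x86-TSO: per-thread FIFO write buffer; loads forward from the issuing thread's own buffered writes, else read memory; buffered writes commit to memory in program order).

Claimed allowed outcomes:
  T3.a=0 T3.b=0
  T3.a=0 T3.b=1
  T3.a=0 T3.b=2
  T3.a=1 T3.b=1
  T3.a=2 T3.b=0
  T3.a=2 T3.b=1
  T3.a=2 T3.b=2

missing: T3.a=1 T3.b=2

outcome vector order: (T3.a,T3.b)
[TSO] allowed = {00, 01, 02, 11, 12, 20, 21, 22}
TSO∖claimed = {12}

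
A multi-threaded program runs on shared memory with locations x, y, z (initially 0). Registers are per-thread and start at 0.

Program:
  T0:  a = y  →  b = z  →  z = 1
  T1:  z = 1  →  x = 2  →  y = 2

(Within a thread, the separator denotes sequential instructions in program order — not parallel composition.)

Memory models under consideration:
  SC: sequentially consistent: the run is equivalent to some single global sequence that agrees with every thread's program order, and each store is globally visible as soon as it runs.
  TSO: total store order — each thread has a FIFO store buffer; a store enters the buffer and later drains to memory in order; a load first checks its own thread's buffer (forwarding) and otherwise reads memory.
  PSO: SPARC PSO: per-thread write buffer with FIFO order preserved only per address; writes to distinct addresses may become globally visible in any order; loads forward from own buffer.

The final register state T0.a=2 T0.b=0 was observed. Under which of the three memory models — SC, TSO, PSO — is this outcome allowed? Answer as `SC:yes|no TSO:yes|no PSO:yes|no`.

SC:no TSO:no PSO:yes

outcome vector order: (T0.a,T0.b)
[SC] allowed = {<0 0>, <0 1>, <2 1>}
[TSO] allowed = {<0 0>, <0 1>, <2 1>}
[PSO] allowed = {<0 0>, <0 1>, <2 0>, <2 1>}
target <2 0> ∈ {PSO}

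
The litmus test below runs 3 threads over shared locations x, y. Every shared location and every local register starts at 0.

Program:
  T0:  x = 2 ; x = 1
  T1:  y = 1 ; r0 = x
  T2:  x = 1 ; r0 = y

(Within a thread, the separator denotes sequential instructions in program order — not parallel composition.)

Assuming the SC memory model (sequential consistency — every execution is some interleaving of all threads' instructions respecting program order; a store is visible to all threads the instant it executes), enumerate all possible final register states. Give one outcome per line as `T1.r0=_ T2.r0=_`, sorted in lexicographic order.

outcome vector order: (T1.r0,T2.r0)
|SC outcomes| = 5

T1.r0=0 T2.r0=1
T1.r0=1 T2.r0=0
T1.r0=1 T2.r0=1
T1.r0=2 T2.r0=0
T1.r0=2 T2.r0=1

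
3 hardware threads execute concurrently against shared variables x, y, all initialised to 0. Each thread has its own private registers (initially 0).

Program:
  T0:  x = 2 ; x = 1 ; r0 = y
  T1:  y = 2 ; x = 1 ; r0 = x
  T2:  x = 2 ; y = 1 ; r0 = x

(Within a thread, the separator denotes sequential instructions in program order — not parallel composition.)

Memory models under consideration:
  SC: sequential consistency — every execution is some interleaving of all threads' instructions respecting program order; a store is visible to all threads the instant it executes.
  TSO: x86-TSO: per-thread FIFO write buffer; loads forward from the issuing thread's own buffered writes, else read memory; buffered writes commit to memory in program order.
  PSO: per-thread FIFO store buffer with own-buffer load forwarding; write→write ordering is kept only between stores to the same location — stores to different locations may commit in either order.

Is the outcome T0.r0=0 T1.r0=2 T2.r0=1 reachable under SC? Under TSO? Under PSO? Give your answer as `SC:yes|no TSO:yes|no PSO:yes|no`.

outcome vector order: (T0.r0,T1.r0,T2.r0)
under SC → (0,1,1) (0,1,2) (0,2,2) (1,1,1) (1,1,2) (1,2,1) (1,2,2) (2,1,1) (2,1,2) (2,2,1) (2,2,2)
under TSO → (0,1,1) (0,1,2) (0,2,1) (0,2,2) (1,1,1) (1,1,2) (1,2,1) (1,2,2) (2,1,1) (2,1,2) (2,2,1) (2,2,2)
under PSO → (0,1,1) (0,1,2) (0,2,1) (0,2,2) (1,1,1) (1,1,2) (1,2,1) (1,2,2) (2,1,1) (2,1,2) (2,2,1) (2,2,2)
target (0,2,1) ∈ {TSO,PSO}

SC:no TSO:yes PSO:yes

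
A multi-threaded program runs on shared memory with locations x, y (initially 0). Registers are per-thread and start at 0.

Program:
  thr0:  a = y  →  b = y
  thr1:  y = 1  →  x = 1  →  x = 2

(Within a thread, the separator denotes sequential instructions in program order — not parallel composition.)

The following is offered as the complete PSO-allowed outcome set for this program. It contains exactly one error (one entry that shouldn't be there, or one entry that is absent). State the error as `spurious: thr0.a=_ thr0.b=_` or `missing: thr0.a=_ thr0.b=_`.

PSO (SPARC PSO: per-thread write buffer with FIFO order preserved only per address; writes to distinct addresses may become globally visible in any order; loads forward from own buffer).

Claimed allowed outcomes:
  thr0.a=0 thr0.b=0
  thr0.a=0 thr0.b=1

missing: thr0.a=1 thr0.b=1

outcome vector order: (thr0.a,thr0.b)
[PSO] allowed = {0/0; 0/1; 1/1}
PSO∖claimed = {1/1}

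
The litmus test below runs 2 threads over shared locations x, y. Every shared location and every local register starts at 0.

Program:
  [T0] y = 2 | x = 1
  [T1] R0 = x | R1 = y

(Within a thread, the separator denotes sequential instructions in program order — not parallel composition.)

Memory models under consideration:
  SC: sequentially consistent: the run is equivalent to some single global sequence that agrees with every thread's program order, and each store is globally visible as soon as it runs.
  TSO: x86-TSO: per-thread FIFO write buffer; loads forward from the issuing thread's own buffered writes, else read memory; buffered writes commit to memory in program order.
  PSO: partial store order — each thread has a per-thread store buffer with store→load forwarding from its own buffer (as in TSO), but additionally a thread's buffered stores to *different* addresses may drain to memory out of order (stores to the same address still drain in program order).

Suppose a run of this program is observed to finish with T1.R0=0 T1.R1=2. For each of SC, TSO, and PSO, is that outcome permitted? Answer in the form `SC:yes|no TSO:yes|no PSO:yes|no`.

SC:yes TSO:yes PSO:yes

outcome vector order: (T1.R0,T1.R1)
under SC → <0 0> <0 2> <1 2>
under TSO → <0 0> <0 2> <1 2>
under PSO → <0 0> <0 2> <1 0> <1 2>
target <0 2> ∈ {SC,TSO,PSO}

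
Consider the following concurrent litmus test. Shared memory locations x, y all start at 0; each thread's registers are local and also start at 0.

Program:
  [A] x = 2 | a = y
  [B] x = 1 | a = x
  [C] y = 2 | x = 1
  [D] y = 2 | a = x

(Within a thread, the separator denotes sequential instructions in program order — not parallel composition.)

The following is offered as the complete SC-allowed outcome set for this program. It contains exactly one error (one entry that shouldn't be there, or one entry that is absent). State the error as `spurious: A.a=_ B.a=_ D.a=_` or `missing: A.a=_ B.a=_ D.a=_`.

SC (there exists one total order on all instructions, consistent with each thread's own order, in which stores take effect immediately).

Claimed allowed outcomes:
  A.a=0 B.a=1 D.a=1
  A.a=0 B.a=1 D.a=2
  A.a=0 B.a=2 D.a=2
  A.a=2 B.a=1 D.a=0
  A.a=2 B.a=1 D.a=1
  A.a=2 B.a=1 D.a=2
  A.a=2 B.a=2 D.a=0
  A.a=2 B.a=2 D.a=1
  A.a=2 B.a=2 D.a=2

missing: A.a=0 B.a=2 D.a=1

outcome vector order: (A.a,B.a,D.a)
SC: 10 outcomes — {011, 012, 021, 022, 210, 211, 212, 220, 221, 222}
SC∖claimed = {021}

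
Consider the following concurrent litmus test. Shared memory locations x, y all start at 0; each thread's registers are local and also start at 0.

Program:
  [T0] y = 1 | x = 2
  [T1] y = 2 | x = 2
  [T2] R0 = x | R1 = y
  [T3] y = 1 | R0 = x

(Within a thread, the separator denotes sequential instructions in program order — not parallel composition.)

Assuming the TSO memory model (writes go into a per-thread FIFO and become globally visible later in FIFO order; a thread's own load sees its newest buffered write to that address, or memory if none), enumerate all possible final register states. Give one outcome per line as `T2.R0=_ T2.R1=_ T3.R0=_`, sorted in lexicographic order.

T2.R0=0 T2.R1=0 T3.R0=0
T2.R0=0 T2.R1=0 T3.R0=2
T2.R0=0 T2.R1=1 T3.R0=0
T2.R0=0 T2.R1=1 T3.R0=2
T2.R0=0 T2.R1=2 T3.R0=0
T2.R0=0 T2.R1=2 T3.R0=2
T2.R0=2 T2.R1=1 T3.R0=0
T2.R0=2 T2.R1=1 T3.R0=2
T2.R0=2 T2.R1=2 T3.R0=0
T2.R0=2 T2.R1=2 T3.R0=2

outcome vector order: (T2.R0,T2.R1,T3.R0)
|TSO outcomes| = 10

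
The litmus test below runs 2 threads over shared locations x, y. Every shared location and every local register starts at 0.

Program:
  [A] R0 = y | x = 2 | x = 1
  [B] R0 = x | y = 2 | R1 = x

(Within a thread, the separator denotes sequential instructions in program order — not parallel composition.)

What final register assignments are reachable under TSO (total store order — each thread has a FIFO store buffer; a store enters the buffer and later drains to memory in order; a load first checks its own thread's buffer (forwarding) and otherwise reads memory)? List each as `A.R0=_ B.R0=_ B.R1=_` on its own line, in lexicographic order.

A.R0=0 B.R0=0 B.R1=0
A.R0=0 B.R0=0 B.R1=1
A.R0=0 B.R0=0 B.R1=2
A.R0=0 B.R0=1 B.R1=1
A.R0=0 B.R0=2 B.R1=1
A.R0=0 B.R0=2 B.R1=2
A.R0=2 B.R0=0 B.R1=0
A.R0=2 B.R0=0 B.R1=1
A.R0=2 B.R0=0 B.R1=2

outcome vector order: (A.R0,B.R0,B.R1)
|TSO outcomes| = 9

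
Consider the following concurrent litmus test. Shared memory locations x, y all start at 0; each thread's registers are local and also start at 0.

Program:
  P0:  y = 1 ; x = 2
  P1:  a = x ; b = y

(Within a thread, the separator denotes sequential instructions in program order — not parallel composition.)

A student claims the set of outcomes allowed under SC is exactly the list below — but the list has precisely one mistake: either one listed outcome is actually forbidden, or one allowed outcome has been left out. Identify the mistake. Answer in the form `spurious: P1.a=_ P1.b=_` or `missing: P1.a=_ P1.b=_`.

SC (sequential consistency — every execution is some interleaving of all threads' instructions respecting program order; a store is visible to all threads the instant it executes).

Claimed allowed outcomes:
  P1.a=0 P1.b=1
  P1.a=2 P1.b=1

outcome vector order: (P1.a,P1.b)
SC (3): <0 0>; <0 1>; <2 1>
SC∖claimed = {<0 0>}

missing: P1.a=0 P1.b=0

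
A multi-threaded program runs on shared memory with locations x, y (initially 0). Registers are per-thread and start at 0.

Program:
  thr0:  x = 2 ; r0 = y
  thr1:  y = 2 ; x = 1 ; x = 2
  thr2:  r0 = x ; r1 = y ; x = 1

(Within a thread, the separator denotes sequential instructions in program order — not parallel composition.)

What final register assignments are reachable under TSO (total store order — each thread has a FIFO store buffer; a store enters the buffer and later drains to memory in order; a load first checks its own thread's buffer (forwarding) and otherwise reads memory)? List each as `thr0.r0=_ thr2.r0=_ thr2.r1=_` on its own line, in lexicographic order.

thr0.r0=0 thr2.r0=0 thr2.r1=0
thr0.r0=0 thr2.r0=0 thr2.r1=2
thr0.r0=0 thr2.r0=1 thr2.r1=2
thr0.r0=0 thr2.r0=2 thr2.r1=0
thr0.r0=0 thr2.r0=2 thr2.r1=2
thr0.r0=2 thr2.r0=0 thr2.r1=0
thr0.r0=2 thr2.r0=0 thr2.r1=2
thr0.r0=2 thr2.r0=1 thr2.r1=2
thr0.r0=2 thr2.r0=2 thr2.r1=0
thr0.r0=2 thr2.r0=2 thr2.r1=2

outcome vector order: (thr0.r0,thr2.r0,thr2.r1)
|TSO outcomes| = 10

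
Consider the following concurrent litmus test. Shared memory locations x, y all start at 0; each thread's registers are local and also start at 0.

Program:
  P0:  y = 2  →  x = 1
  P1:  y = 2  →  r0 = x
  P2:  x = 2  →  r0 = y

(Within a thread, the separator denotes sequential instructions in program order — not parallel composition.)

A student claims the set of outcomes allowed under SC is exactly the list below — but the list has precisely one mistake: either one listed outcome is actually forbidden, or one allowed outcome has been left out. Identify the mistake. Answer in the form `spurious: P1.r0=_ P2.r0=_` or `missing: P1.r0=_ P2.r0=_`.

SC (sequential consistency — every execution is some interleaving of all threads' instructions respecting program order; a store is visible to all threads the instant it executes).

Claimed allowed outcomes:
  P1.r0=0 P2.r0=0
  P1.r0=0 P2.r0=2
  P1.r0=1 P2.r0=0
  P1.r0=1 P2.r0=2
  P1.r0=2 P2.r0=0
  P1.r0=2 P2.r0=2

spurious: P1.r0=0 P2.r0=0

outcome vector order: (P1.r0,P2.r0)
SC: 5 outcomes — {<0 2>; <1 0>; <1 2>; <2 0>; <2 2>}
claimed∖SC = {<0 0>}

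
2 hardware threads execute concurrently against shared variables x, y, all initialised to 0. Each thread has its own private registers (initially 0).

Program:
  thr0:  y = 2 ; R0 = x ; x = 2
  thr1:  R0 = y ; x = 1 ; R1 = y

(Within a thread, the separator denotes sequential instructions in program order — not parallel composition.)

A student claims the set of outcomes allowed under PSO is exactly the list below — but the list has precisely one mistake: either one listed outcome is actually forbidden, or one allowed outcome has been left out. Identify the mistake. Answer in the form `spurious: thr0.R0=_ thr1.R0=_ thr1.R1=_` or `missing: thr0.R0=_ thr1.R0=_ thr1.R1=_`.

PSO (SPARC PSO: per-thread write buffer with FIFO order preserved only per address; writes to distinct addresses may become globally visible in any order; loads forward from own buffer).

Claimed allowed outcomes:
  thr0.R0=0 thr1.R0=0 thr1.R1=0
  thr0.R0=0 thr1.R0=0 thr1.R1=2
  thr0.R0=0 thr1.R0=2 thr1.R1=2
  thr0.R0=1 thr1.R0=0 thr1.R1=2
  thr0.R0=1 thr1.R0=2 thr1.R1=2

outcome vector order: (thr0.R0,thr1.R0,thr1.R1)
PSO: 6 outcomes — {<0 0 0>, <0 0 2>, <0 2 2>, <1 0 0>, <1 0 2>, <1 2 2>}
PSO∖claimed = {<1 0 0>}

missing: thr0.R0=1 thr1.R0=0 thr1.R1=0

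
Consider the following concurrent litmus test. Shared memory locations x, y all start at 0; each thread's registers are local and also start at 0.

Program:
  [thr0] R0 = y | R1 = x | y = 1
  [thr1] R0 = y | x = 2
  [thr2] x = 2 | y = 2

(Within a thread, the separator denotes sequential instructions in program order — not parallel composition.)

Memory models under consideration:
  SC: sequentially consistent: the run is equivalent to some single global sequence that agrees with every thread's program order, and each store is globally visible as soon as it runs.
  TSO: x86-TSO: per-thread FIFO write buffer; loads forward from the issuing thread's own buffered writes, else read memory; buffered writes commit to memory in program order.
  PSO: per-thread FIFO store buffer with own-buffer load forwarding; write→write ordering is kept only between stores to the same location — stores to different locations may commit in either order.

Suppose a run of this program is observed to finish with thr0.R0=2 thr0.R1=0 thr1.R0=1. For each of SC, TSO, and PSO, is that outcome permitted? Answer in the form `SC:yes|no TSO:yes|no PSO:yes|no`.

outcome vector order: (thr0.R0,thr0.R1,thr1.R0)
under SC → <0 0 0> <0 0 1> <0 0 2> <0 2 0> <0 2 1> <0 2 2> <2 2 0> <2 2 1> <2 2 2>
under TSO → <0 0 0> <0 0 1> <0 0 2> <0 2 0> <0 2 1> <0 2 2> <2 2 0> <2 2 1> <2 2 2>
under PSO → <0 0 0> <0 0 1> <0 0 2> <0 2 0> <0 2 1> <0 2 2> <2 0 0> <2 0 1> <2 0 2> <2 2 0> <2 2 1> <2 2 2>
target <2 0 1> ∈ {PSO}

SC:no TSO:no PSO:yes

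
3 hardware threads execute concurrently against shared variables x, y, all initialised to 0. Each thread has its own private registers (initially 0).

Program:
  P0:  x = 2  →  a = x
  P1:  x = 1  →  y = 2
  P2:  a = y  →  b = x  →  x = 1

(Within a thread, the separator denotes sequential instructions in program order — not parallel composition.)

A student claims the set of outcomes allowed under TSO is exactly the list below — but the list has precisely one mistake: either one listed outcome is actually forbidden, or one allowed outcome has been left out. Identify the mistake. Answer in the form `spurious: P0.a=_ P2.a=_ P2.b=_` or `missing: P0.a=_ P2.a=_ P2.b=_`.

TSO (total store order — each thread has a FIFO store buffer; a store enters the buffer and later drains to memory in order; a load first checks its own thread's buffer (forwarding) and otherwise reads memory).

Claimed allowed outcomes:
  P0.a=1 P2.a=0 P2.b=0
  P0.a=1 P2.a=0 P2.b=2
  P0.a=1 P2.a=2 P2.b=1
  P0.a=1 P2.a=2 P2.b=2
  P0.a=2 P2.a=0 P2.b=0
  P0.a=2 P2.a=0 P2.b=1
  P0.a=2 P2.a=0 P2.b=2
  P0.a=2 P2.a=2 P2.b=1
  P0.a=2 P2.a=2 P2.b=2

missing: P0.a=1 P2.a=0 P2.b=1

outcome vector order: (P0.a,P2.a,P2.b)
[TSO] allowed = {1/0/0, 1/0/1, 1/0/2, 1/2/1, 1/2/2, 2/0/0, 2/0/1, 2/0/2, 2/2/1, 2/2/2}
TSO∖claimed = {1/0/1}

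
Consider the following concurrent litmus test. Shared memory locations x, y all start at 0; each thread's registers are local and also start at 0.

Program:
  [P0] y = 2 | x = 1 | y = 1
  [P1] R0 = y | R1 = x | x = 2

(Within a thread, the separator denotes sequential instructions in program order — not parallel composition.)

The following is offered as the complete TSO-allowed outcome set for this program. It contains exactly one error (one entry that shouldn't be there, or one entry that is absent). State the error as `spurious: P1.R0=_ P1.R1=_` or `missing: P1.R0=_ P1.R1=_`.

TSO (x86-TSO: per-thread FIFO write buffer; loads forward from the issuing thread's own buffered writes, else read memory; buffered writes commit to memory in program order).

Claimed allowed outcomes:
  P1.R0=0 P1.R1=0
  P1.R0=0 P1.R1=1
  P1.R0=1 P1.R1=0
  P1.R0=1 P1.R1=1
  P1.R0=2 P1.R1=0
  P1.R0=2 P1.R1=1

spurious: P1.R0=1 P1.R1=0

outcome vector order: (P1.R0,P1.R1)
TSO: 5 outcomes — {<0 0> <0 1> <1 1> <2 0> <2 1>}
claimed∖TSO = {<1 0>}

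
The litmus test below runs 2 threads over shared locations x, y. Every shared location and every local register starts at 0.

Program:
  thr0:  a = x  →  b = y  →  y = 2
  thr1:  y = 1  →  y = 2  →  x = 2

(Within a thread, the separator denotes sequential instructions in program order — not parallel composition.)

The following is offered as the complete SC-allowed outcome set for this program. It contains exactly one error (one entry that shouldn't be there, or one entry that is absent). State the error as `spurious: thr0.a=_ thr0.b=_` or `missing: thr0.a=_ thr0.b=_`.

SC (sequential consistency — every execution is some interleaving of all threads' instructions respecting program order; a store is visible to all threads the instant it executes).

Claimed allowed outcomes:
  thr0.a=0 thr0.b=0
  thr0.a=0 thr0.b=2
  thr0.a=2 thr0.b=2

missing: thr0.a=0 thr0.b=1

outcome vector order: (thr0.a,thr0.b)
[SC] allowed = {<0 0>; <0 1>; <0 2>; <2 2>}
SC∖claimed = {<0 1>}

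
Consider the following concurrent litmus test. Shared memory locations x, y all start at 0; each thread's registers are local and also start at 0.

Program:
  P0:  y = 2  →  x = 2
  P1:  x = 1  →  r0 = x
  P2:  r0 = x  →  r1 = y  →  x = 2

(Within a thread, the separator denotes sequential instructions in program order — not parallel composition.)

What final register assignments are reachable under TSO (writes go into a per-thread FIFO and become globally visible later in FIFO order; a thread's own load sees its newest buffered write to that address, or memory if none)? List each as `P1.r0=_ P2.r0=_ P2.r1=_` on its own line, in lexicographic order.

P1.r0=1 P2.r0=0 P2.r1=0
P1.r0=1 P2.r0=0 P2.r1=2
P1.r0=1 P2.r0=1 P2.r1=0
P1.r0=1 P2.r0=1 P2.r1=2
P1.r0=1 P2.r0=2 P2.r1=2
P1.r0=2 P2.r0=0 P2.r1=0
P1.r0=2 P2.r0=0 P2.r1=2
P1.r0=2 P2.r0=1 P2.r1=0
P1.r0=2 P2.r0=1 P2.r1=2
P1.r0=2 P2.r0=2 P2.r1=2

outcome vector order: (P1.r0,P2.r0,P2.r1)
|TSO outcomes| = 10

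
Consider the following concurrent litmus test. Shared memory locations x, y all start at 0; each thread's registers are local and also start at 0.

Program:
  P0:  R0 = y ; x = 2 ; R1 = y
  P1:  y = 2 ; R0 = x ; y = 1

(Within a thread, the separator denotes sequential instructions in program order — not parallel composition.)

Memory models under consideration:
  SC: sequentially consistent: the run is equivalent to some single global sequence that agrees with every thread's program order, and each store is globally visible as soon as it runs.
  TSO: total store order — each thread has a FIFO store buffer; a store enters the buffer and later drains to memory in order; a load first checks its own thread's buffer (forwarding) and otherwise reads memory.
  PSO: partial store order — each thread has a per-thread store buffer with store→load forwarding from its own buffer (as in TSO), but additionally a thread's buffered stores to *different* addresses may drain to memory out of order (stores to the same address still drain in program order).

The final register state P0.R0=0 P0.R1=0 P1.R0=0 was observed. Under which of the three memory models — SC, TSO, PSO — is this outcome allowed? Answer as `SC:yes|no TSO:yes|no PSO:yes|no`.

SC:no TSO:yes PSO:yes

outcome vector order: (P0.R0,P0.R1,P1.R0)
SC: 10 outcomes — {0/0/2; 0/1/0; 0/1/2; 0/2/0; 0/2/2; 1/1/0; 2/1/0; 2/1/2; 2/2/0; 2/2/2}
TSO: 11 outcomes — {0/0/0; 0/0/2; 0/1/0; 0/1/2; 0/2/0; 0/2/2; 1/1/0; 2/1/0; 2/1/2; 2/2/0; 2/2/2}
PSO: 11 outcomes — {0/0/0; 0/0/2; 0/1/0; 0/1/2; 0/2/0; 0/2/2; 1/1/0; 2/1/0; 2/1/2; 2/2/0; 2/2/2}
target 0/0/0 ∈ {TSO,PSO}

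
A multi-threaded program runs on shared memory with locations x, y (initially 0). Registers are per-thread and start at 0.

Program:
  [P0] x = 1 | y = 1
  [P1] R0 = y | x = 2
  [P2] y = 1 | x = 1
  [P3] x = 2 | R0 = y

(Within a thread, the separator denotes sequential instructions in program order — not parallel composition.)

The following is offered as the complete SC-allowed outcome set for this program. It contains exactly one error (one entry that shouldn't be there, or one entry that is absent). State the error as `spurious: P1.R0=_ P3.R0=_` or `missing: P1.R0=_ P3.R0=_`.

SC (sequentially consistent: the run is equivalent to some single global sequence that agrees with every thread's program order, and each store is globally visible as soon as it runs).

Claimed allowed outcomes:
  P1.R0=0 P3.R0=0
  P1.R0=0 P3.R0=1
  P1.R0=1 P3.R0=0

outcome vector order: (P1.R0,P3.R0)
SC (4): (0,0) (0,1) (1,0) (1,1)
SC∖claimed = {(1,1)}

missing: P1.R0=1 P3.R0=1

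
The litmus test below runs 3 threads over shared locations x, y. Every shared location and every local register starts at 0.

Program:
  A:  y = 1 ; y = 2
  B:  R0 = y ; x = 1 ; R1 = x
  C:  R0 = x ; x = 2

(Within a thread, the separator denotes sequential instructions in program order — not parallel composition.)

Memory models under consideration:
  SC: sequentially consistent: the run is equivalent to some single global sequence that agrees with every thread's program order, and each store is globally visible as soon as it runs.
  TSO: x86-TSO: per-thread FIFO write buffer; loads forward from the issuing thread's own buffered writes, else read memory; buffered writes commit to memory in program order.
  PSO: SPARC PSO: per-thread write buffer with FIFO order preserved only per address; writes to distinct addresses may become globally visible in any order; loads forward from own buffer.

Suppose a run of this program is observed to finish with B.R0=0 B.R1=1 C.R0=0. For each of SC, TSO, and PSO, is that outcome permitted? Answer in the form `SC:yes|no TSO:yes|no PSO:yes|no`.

outcome vector order: (B.R0,B.R1,C.R0)
under SC → <0 1 0>, <0 1 1>, <0 2 0>, <0 2 1>, <1 1 0>, <1 1 1>, <1 2 0>, <1 2 1>, <2 1 0>, <2 1 1>, <2 2 0>, <2 2 1>
under TSO → <0 1 0>, <0 1 1>, <0 2 0>, <0 2 1>, <1 1 0>, <1 1 1>, <1 2 0>, <1 2 1>, <2 1 0>, <2 1 1>, <2 2 0>, <2 2 1>
under PSO → <0 1 0>, <0 1 1>, <0 2 0>, <0 2 1>, <1 1 0>, <1 1 1>, <1 2 0>, <1 2 1>, <2 1 0>, <2 1 1>, <2 2 0>, <2 2 1>
target <0 1 0> ∈ {SC,TSO,PSO}

SC:yes TSO:yes PSO:yes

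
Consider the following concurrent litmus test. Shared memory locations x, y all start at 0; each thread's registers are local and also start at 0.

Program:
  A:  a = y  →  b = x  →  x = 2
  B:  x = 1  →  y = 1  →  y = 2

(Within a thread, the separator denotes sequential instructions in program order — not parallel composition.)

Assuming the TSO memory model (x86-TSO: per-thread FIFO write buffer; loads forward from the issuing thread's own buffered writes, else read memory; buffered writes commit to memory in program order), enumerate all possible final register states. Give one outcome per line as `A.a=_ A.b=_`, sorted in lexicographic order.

A.a=0 A.b=0
A.a=0 A.b=1
A.a=1 A.b=1
A.a=2 A.b=1

outcome vector order: (A.a,A.b)
|TSO outcomes| = 4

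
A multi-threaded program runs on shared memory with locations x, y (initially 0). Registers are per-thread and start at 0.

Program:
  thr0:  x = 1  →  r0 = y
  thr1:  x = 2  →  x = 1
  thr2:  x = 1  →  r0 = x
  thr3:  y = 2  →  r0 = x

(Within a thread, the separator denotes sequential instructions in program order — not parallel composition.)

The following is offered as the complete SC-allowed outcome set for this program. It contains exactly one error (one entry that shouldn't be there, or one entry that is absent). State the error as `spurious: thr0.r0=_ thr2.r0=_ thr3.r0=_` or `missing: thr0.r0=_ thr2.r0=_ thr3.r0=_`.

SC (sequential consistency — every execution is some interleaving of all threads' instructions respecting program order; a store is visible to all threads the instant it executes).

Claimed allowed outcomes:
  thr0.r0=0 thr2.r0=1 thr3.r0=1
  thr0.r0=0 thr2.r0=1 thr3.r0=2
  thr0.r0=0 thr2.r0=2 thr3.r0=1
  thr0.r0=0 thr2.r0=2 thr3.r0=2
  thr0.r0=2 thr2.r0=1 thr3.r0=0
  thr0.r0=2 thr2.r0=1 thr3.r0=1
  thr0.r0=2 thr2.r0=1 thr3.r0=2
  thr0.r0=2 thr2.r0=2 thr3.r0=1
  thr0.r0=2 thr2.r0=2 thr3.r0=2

outcome vector order: (thr0.r0,thr2.r0,thr3.r0)
under SC → 011; 012; 021; 022; 210; 211; 212; 220; 221; 222
SC∖claimed = {220}

missing: thr0.r0=2 thr2.r0=2 thr3.r0=0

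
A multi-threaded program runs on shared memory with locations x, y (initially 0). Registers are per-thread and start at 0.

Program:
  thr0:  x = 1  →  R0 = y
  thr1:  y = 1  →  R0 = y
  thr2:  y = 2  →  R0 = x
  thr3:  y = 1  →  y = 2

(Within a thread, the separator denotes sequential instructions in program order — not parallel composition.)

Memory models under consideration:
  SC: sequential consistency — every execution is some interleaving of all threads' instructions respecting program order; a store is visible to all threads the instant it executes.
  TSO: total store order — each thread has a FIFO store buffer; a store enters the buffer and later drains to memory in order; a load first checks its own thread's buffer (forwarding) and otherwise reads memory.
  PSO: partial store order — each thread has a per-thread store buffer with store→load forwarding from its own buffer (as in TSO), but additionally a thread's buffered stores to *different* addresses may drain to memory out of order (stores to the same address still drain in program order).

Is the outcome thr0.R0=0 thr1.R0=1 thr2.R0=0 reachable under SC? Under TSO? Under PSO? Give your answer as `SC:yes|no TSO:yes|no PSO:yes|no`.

outcome vector order: (thr0.R0,thr1.R0,thr2.R0)
SC: 10 outcomes — {0/1/1 0/2/1 1/1/0 1/1/1 1/2/0 1/2/1 2/1/0 2/1/1 2/2/0 2/2/1}
TSO: 12 outcomes — {0/1/0 0/1/1 0/2/0 0/2/1 1/1/0 1/1/1 1/2/0 1/2/1 2/1/0 2/1/1 2/2/0 2/2/1}
PSO: 12 outcomes — {0/1/0 0/1/1 0/2/0 0/2/1 1/1/0 1/1/1 1/2/0 1/2/1 2/1/0 2/1/1 2/2/0 2/2/1}
target 0/1/0 ∈ {TSO,PSO}

SC:no TSO:yes PSO:yes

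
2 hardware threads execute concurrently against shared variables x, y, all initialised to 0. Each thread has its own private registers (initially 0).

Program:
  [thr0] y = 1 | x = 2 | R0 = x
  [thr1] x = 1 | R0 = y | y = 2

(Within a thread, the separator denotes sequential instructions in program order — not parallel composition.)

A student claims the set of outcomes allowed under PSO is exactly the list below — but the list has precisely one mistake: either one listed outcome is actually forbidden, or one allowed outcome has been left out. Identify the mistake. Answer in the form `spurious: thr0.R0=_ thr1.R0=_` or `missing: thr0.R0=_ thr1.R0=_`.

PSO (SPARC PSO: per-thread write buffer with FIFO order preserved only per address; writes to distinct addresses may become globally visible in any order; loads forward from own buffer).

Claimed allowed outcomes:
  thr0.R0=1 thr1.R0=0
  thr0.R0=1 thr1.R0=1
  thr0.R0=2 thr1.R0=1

missing: thr0.R0=2 thr1.R0=0

outcome vector order: (thr0.R0,thr1.R0)
under PSO → (1,0); (1,1); (2,0); (2,1)
PSO∖claimed = {(2,0)}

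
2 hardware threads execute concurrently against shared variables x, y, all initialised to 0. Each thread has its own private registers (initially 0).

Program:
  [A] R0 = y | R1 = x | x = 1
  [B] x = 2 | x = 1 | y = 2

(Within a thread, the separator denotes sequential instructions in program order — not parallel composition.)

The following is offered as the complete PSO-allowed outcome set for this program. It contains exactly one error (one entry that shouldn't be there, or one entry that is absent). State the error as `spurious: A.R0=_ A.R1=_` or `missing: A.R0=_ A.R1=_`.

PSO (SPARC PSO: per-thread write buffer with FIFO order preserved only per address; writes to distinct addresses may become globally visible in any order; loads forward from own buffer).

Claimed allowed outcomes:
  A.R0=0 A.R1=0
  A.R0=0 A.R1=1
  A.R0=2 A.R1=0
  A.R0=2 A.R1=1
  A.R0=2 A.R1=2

outcome vector order: (A.R0,A.R1)
[PSO] allowed = {00 01 02 20 21 22}
PSO∖claimed = {02}

missing: A.R0=0 A.R1=2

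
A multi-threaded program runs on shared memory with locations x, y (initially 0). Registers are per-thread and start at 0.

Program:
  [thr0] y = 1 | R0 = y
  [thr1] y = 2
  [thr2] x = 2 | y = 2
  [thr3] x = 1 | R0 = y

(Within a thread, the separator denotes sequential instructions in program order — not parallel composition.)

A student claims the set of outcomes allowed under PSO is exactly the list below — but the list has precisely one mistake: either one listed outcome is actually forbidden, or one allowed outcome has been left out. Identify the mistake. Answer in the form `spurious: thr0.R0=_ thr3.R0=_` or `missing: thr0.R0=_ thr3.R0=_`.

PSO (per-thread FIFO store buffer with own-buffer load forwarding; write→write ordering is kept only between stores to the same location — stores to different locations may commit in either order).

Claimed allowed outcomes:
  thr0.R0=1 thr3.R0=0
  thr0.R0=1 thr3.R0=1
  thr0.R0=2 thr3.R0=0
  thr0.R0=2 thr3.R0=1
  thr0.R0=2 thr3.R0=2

missing: thr0.R0=1 thr3.R0=2

outcome vector order: (thr0.R0,thr3.R0)
under PSO → 10; 11; 12; 20; 21; 22
PSO∖claimed = {12}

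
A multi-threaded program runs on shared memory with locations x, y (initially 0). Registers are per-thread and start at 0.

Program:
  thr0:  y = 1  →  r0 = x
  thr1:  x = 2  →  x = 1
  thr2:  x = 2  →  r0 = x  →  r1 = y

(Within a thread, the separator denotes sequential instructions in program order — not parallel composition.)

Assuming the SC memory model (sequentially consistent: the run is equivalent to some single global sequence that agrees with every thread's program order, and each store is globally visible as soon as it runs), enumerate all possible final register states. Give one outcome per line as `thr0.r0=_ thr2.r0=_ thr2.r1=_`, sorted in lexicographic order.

thr0.r0=0 thr2.r0=1 thr2.r1=1
thr0.r0=0 thr2.r0=2 thr2.r1=1
thr0.r0=1 thr2.r0=1 thr2.r1=0
thr0.r0=1 thr2.r0=1 thr2.r1=1
thr0.r0=1 thr2.r0=2 thr2.r1=0
thr0.r0=1 thr2.r0=2 thr2.r1=1
thr0.r0=2 thr2.r0=1 thr2.r1=1
thr0.r0=2 thr2.r0=2 thr2.r1=0
thr0.r0=2 thr2.r0=2 thr2.r1=1

outcome vector order: (thr0.r0,thr2.r0,thr2.r1)
|SC outcomes| = 9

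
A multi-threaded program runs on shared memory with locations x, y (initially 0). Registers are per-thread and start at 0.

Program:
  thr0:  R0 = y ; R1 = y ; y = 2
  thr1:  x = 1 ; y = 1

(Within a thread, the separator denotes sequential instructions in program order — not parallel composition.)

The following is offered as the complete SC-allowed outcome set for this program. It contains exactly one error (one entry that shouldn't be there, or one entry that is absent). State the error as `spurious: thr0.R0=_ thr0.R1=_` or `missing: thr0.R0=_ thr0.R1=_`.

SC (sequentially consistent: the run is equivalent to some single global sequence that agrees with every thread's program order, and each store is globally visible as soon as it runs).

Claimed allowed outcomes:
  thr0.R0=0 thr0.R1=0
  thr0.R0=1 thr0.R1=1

outcome vector order: (thr0.R0,thr0.R1)
SC (3): 00 01 11
SC∖claimed = {01}

missing: thr0.R0=0 thr0.R1=1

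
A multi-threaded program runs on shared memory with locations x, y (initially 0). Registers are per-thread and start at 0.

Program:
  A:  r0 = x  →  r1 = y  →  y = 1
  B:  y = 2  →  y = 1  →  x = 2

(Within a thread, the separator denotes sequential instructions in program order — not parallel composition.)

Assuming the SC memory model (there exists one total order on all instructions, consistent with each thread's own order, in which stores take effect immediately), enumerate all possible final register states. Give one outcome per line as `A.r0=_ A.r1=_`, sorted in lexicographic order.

outcome vector order: (A.r0,A.r1)
|SC outcomes| = 4

A.r0=0 A.r1=0
A.r0=0 A.r1=1
A.r0=0 A.r1=2
A.r0=2 A.r1=1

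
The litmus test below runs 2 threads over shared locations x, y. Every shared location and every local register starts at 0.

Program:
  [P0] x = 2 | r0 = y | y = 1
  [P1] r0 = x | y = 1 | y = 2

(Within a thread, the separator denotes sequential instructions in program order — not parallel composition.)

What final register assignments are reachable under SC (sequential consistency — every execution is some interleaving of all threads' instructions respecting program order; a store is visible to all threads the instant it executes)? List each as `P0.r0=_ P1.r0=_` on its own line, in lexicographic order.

outcome vector order: (P0.r0,P1.r0)
|SC outcomes| = 6

P0.r0=0 P1.r0=0
P0.r0=0 P1.r0=2
P0.r0=1 P1.r0=0
P0.r0=1 P1.r0=2
P0.r0=2 P1.r0=0
P0.r0=2 P1.r0=2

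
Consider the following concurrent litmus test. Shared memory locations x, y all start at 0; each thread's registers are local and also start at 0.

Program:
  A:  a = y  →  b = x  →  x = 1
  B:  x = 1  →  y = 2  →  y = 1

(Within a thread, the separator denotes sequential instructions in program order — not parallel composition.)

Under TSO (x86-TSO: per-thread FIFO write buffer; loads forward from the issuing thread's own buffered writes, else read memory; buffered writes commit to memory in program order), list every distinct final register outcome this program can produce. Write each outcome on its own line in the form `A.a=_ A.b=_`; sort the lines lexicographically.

outcome vector order: (A.a,A.b)
|TSO outcomes| = 4

A.a=0 A.b=0
A.a=0 A.b=1
A.a=1 A.b=1
A.a=2 A.b=1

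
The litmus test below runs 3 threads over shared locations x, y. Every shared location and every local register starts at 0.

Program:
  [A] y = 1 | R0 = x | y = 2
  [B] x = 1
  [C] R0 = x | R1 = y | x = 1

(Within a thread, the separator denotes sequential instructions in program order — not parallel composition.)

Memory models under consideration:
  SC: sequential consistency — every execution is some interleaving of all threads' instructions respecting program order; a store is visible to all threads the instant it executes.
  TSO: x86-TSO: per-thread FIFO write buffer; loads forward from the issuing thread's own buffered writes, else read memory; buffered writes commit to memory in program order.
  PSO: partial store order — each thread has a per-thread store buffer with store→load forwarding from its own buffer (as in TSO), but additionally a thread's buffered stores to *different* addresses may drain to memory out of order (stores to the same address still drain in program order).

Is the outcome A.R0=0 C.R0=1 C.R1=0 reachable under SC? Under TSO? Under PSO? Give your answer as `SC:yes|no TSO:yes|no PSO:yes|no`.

SC:no TSO:yes PSO:yes

outcome vector order: (A.R0,C.R0,C.R1)
SC: 11 outcomes — {(0,0,0) (0,0,1) (0,0,2) (0,1,1) (0,1,2) (1,0,0) (1,0,1) (1,0,2) (1,1,0) (1,1,1) (1,1,2)}
TSO: 12 outcomes — {(0,0,0) (0,0,1) (0,0,2) (0,1,0) (0,1,1) (0,1,2) (1,0,0) (1,0,1) (1,0,2) (1,1,0) (1,1,1) (1,1,2)}
PSO: 12 outcomes — {(0,0,0) (0,0,1) (0,0,2) (0,1,0) (0,1,1) (0,1,2) (1,0,0) (1,0,1) (1,0,2) (1,1,0) (1,1,1) (1,1,2)}
target (0,1,0) ∈ {TSO,PSO}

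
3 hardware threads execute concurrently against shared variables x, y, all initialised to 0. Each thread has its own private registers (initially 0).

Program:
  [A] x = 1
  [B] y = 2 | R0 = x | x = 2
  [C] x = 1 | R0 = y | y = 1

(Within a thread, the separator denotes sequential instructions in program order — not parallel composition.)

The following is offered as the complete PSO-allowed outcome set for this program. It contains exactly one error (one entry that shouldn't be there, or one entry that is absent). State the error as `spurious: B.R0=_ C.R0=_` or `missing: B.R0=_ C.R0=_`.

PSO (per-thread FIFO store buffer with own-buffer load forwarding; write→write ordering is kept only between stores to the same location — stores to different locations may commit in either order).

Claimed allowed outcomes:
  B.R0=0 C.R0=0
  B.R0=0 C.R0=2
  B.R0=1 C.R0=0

missing: B.R0=1 C.R0=2

outcome vector order: (B.R0,C.R0)
under PSO → 00, 02, 10, 12
PSO∖claimed = {12}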